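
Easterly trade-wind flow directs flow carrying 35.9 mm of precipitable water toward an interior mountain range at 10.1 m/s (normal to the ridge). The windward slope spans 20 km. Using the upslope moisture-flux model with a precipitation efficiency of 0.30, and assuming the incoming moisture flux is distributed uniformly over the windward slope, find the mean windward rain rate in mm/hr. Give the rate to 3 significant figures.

R ≈ 19.6 mm/hr

Incoming column moisture flux per unit ridge length: F = V × PW = 10.1 × 35.9 = 362.59 mm·m/s.
Spread over the 20 km slope with efficiency ε = 0.30: R = ε·F/W = 0.30 × 362.59 / 20000 m = 5.439e-03 mm/s.
R = 5.439e-03 × 3600 = 19.6 mm/hr.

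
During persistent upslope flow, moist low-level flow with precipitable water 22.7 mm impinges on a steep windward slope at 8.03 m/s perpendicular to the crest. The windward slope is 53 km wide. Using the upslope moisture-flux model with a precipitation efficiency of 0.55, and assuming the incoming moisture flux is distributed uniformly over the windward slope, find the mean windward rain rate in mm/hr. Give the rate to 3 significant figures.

Incoming column moisture flux per unit ridge length: F = V × PW = 8.03 × 22.7 = 182.281 mm·m/s.
Spread over the 53 km slope with efficiency ε = 0.55: R = ε·F/W = 0.55 × 182.281 / 53000 m = 1.892e-03 mm/s.
R = 1.892e-03 × 3600 = 6.81 mm/hr.

R ≈ 6.81 mm/hr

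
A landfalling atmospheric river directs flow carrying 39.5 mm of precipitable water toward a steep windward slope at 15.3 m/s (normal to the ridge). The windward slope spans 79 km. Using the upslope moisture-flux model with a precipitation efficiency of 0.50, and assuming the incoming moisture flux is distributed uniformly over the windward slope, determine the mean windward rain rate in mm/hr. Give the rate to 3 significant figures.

R ≈ 13.8 mm/hr

Incoming column moisture flux per unit ridge length: F = V × PW = 15.3 × 39.5 = 604.35 mm·m/s.
Spread over the 79 km slope with efficiency ε = 0.50: R = ε·F/W = 0.50 × 604.35 / 79000 m = 3.825e-03 mm/s.
R = 3.825e-03 × 3600 = 13.8 mm/hr.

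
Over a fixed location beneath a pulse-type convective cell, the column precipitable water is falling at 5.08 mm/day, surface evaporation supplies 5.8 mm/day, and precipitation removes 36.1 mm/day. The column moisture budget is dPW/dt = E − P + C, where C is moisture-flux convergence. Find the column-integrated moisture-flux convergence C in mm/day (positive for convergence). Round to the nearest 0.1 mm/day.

C ≈ 25.2 mm/day

dPW/dt = -5.08 mm/day.
C = dPW/dt − E + P = (-5.08) − 5.8 + 36.1 = 25.2 mm/day.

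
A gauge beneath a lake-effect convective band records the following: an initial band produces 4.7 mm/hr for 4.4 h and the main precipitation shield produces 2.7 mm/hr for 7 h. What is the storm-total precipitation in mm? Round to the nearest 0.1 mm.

total ≈ 39.6 mm

Total = Σ Rᵢ Δtᵢ = 4.7 × 4.4 + 2.7 × 7
      = 20.68 + 18.9 = 39.6 mm.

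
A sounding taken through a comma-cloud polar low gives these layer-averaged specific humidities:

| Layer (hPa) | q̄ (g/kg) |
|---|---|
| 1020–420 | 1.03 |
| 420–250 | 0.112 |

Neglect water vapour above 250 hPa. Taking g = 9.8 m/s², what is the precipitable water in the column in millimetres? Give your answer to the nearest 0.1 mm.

PW ≈ 6.5 mm

Precipitable water is the column-integrated vapour mass per unit area: PW = (1/g) Σ q̄ Δp, with q in kg/kg and Δp in Pa (1 kg/m² of water = 1 mm).
Layer 1020–420 hPa: Δp = 600 hPa = 60000 Pa, q̄ = 0.00103 kg/kg → 0.00103 × 60000 / 9.8 = 6.31 mm
Layer 420–250 hPa: Δp = 170 hPa = 17000 Pa, q̄ = 0.000112 kg/kg → 0.000112 × 17000 / 9.8 = 0.19 mm
PW = 6.31 + 0.19 = 6.50 ≈ 6.5 mm.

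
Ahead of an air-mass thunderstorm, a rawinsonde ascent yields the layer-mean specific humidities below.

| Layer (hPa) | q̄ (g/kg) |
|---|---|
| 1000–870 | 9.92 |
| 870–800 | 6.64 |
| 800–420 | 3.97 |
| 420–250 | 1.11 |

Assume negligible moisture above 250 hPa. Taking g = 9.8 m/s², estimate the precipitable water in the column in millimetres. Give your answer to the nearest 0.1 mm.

Precipitable water is the column-integrated vapour mass per unit area: PW = (1/g) Σ q̄ Δp, with q in kg/kg and Δp in Pa (1 kg/m² of water = 1 mm).
Layer 1000–870 hPa: Δp = 130 hPa = 13000 Pa, q̄ = 0.00992 kg/kg → 0.00992 × 13000 / 9.8 = 13.16 mm
Layer 870–800 hPa: Δp = 70 hPa = 7000 Pa, q̄ = 0.00664 kg/kg → 0.00664 × 7000 / 9.8 = 4.74 mm
Layer 800–420 hPa: Δp = 380 hPa = 38000 Pa, q̄ = 0.00397 kg/kg → 0.00397 × 38000 / 9.8 = 15.39 mm
Layer 420–250 hPa: Δp = 170 hPa = 17000 Pa, q̄ = 0.00111 kg/kg → 0.00111 × 17000 / 9.8 = 1.93 mm
PW = 13.16 + 4.74 + 15.39 + 1.93 = 35.22 ≈ 35.2 mm.

PW ≈ 35.2 mm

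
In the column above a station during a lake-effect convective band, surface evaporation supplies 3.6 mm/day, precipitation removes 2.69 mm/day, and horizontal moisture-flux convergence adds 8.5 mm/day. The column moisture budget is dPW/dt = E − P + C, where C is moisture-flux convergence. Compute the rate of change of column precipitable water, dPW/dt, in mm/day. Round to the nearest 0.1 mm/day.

dPW/dt ≈ 9.4 mm/day

dPW/dt = E − P + C = 3.6 − 2.69 + (8.5) = 9.4 mm/day.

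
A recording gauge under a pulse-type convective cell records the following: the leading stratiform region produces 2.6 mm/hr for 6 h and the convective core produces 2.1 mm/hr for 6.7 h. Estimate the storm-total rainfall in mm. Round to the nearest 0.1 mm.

total ≈ 29.7 mm

Total = Σ Rᵢ Δtᵢ = 2.6 × 6 + 2.1 × 6.7
      = 15.6 + 14.07 = 29.7 mm.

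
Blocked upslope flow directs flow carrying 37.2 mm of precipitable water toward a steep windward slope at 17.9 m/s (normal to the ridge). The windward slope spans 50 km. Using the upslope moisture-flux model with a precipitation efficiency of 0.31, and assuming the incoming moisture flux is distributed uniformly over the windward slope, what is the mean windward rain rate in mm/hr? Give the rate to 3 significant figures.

Incoming column moisture flux per unit ridge length: F = V × PW = 17.9 × 37.2 = 665.88 mm·m/s.
Spread over the 50 km slope with efficiency ε = 0.31: R = ε·F/W = 0.31 × 665.88 / 50000 m = 4.128e-03 mm/s.
R = 4.128e-03 × 3600 = 14.9 mm/hr.

R ≈ 14.9 mm/hr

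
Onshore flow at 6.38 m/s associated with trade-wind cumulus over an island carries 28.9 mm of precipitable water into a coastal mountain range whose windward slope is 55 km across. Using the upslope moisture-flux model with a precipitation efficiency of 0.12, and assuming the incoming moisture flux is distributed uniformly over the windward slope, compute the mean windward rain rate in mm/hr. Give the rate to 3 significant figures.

R ≈ 1.45 mm/hr

Incoming column moisture flux per unit ridge length: F = V × PW = 6.38 × 28.9 = 184.382 mm·m/s.
Spread over the 55 km slope with efficiency ε = 0.12: R = ε·F/W = 0.12 × 184.382 / 55000 m = 4.023e-04 mm/s.
R = 4.023e-04 × 3600 = 1.45 mm/hr.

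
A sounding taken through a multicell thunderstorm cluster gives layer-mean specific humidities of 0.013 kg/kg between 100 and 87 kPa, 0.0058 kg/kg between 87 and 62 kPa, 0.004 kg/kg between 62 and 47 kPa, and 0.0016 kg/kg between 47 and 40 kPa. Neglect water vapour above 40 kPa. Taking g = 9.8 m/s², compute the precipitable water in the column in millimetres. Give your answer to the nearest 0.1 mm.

Precipitable water is the column-integrated vapour mass per unit area: PW = (1/g) Σ q̄ Δp, with q in kg/kg and Δp in Pa (1 kg/m² of water = 1 mm).
Layer 100–87 kPa: Δp = 130 hPa = 13000 Pa, q̄ = 0.013 kg/kg → 0.013 × 13000 / 9.8 = 17.24 mm
Layer 87–62 kPa: Δp = 250 hPa = 25000 Pa, q̄ = 0.0058 kg/kg → 0.0058 × 25000 / 9.8 = 14.80 mm
Layer 62–47 kPa: Δp = 150 hPa = 15000 Pa, q̄ = 0.004 kg/kg → 0.004 × 15000 / 9.8 = 6.12 mm
Layer 47–40 kPa: Δp = 70 hPa = 7000 Pa, q̄ = 0.0016 kg/kg → 0.0016 × 7000 / 9.8 = 1.14 mm
PW = 17.24 + 14.80 + 6.12 + 1.14 = 39.30 ≈ 39.3 mm.

PW ≈ 39.3 mm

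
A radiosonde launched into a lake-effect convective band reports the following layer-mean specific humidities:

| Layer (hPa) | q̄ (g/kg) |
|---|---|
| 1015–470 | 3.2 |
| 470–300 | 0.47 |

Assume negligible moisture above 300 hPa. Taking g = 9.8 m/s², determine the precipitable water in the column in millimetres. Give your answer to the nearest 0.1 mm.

PW ≈ 18.6 mm

Precipitable water is the column-integrated vapour mass per unit area: PW = (1/g) Σ q̄ Δp, with q in kg/kg and Δp in Pa (1 kg/m² of water = 1 mm).
Layer 1015–470 hPa: Δp = 545 hPa = 54500 Pa, q̄ = 0.0032 kg/kg → 0.0032 × 54500 / 9.8 = 17.80 mm
Layer 470–300 hPa: Δp = 170 hPa = 17000 Pa, q̄ = 0.00047 kg/kg → 0.00047 × 17000 / 9.8 = 0.82 mm
PW = 17.80 + 0.82 = 18.62 ≈ 18.6 mm.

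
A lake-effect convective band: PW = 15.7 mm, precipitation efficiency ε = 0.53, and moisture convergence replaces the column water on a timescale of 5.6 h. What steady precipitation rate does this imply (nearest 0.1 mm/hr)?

R ≈ 1.5 mm/hr

Each overturning extracts ε × PW = 0.53 × 15.7 = 8.321 mm.
Rate = ε·PW / τ = 8.321 / 5.6 h = 1.5 mm/hr.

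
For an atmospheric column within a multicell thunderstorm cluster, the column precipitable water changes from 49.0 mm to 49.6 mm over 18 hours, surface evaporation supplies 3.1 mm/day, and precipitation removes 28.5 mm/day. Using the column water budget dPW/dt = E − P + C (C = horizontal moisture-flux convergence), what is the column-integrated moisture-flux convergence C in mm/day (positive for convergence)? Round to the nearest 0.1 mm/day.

dPW/dt = (49.6 − 49.0) mm / (18/24 day) = +0.800 mm/day.
C = dPW/dt − E + P = (+0.800) − 3.1 + 28.5 = 26.2 mm/day.

C ≈ 26.2 mm/day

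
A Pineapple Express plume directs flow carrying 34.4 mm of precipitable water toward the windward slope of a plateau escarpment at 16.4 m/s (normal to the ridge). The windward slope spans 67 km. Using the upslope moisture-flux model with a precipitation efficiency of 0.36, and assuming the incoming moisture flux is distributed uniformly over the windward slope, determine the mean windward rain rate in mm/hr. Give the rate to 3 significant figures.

R ≈ 10.9 mm/hr

Incoming column moisture flux per unit ridge length: F = V × PW = 16.4 × 34.4 = 564.16 mm·m/s.
Spread over the 67 km slope with efficiency ε = 0.36: R = ε·F/W = 0.36 × 564.16 / 67000 m = 3.031e-03 mm/s.
R = 3.031e-03 × 3600 = 10.9 mm/hr.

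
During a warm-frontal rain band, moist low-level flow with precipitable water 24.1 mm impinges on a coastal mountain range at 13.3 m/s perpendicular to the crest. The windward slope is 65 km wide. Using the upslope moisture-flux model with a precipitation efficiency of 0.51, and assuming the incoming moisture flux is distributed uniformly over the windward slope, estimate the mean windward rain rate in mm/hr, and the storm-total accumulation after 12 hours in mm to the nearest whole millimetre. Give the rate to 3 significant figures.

R ≈ 9.05 mm/hr; total ≈ 109 mm

Incoming column moisture flux per unit ridge length: F = V × PW = 13.3 × 24.1 = 320.53 mm·m/s.
Spread over the 65 km slope with efficiency ε = 0.51: R = ε·F/W = 0.51 × 320.53 / 65000 m = 2.515e-03 mm/s.
R = 2.515e-03 × 3600 = 9.05 mm/hr.
Over 12 h: total = 9.05 × 12 = 108.6 ≈ 109 mm.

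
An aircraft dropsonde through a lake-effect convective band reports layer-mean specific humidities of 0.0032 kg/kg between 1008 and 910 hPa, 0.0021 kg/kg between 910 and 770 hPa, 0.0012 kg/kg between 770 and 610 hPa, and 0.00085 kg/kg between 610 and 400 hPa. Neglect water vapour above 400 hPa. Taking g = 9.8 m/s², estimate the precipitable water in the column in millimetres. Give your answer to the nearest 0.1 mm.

PW ≈ 10.0 mm

Precipitable water is the column-integrated vapour mass per unit area: PW = (1/g) Σ q̄ Δp, with q in kg/kg and Δp in Pa (1 kg/m² of water = 1 mm).
Layer 1008–910 hPa: Δp = 98 hPa = 9800 Pa, q̄ = 0.0032 kg/kg → 0.0032 × 9800 / 9.8 = 3.20 mm
Layer 910–770 hPa: Δp = 140 hPa = 14000 Pa, q̄ = 0.0021 kg/kg → 0.0021 × 14000 / 9.8 = 3.00 mm
Layer 770–610 hPa: Δp = 160 hPa = 16000 Pa, q̄ = 0.0012 kg/kg → 0.0012 × 16000 / 9.8 = 1.96 mm
Layer 610–400 hPa: Δp = 210 hPa = 21000 Pa, q̄ = 0.00085 kg/kg → 0.00085 × 21000 / 9.8 = 1.82 mm
PW = 3.20 + 3.00 + 1.96 + 1.82 = 9.98 ≈ 10.0 mm.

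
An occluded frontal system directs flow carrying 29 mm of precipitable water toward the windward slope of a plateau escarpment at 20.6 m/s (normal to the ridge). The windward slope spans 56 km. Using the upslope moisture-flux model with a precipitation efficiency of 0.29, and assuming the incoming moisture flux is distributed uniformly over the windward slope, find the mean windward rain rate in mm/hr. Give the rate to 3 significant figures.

R ≈ 11.1 mm/hr

Incoming column moisture flux per unit ridge length: F = V × PW = 20.6 × 29 = 597.4 mm·m/s.
Spread over the 56 km slope with efficiency ε = 0.29: R = ε·F/W = 0.29 × 597.4 / 56000 m = 3.094e-03 mm/s.
R = 3.094e-03 × 3600 = 11.1 mm/hr.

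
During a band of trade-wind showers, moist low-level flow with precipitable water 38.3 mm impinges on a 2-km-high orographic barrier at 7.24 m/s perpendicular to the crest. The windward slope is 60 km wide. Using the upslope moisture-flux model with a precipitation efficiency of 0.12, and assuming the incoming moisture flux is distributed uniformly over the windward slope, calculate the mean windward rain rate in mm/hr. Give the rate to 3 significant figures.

Incoming column moisture flux per unit ridge length: F = V × PW = 7.24 × 38.3 = 277.292 mm·m/s.
Spread over the 60 km slope with efficiency ε = 0.12: R = ε·F/W = 0.12 × 277.292 / 60000 m = 5.546e-04 mm/s.
R = 5.546e-04 × 3600 = 2.00 mm/hr.

R ≈ 2.00 mm/hr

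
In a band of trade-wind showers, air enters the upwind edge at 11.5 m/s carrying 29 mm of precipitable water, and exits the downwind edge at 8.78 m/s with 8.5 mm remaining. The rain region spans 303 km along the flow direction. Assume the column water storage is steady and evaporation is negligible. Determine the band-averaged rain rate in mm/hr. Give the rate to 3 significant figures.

R ≈ 3.08 mm/hr

Column moisture flux per unit crosswind length is F = V × PW.
Inflow: F_in = 11.5 × 29 = 333.5 mm·m/s
Outflow: F_out = 8.78 × 8.5 = 74.63 mm·m/s
Steady-state rate R = (F_in − F_out)/L = (333.5 − 74.63) / 303000 m = 8.544e-04 mm/s.
R = 8.544e-04 × 3600 = 3.08 mm/hr.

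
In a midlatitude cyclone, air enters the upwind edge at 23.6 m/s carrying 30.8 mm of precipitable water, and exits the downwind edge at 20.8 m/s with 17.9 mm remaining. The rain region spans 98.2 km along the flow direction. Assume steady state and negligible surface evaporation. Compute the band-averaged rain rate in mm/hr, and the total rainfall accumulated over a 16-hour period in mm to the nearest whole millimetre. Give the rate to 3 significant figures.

Column moisture flux per unit crosswind length is F = V × PW.
Inflow: F_in = 23.6 × 30.8 = 726.88 mm·m/s
Outflow: F_out = 20.8 × 17.9 = 372.32 mm·m/s
Steady-state rate R = (F_in − F_out)/L = (726.88 − 372.32) / 98200 m = 3.611e-03 mm/s.
R = 3.611e-03 × 3600 = 13.0 mm/hr.
Over 16 h: total = 13.0 × 16 = 208 mm.

R ≈ 13.0 mm/hr; total ≈ 208 mm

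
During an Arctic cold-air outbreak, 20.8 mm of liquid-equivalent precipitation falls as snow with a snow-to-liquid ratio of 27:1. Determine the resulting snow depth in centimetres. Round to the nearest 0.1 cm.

Snow depth = liquid × ratio = 20.8 mm × 27 = 561.6 mm = 56.2 cm.

snow depth ≈ 56.2 cm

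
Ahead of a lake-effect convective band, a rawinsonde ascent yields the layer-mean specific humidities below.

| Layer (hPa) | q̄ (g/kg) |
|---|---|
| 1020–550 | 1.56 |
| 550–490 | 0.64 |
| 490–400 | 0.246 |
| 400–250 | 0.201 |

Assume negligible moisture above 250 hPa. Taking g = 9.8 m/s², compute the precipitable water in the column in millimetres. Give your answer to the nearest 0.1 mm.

PW ≈ 8.4 mm

Precipitable water is the column-integrated vapour mass per unit area: PW = (1/g) Σ q̄ Δp, with q in kg/kg and Δp in Pa (1 kg/m² of water = 1 mm).
Layer 1020–550 hPa: Δp = 470 hPa = 47000 Pa, q̄ = 0.00156 kg/kg → 0.00156 × 47000 / 9.8 = 7.48 mm
Layer 550–490 hPa: Δp = 60 hPa = 6000 Pa, q̄ = 0.00064 kg/kg → 0.00064 × 6000 / 9.8 = 0.39 mm
Layer 490–400 hPa: Δp = 90 hPa = 9000 Pa, q̄ = 0.000246 kg/kg → 0.000246 × 9000 / 9.8 = 0.23 mm
Layer 400–250 hPa: Δp = 150 hPa = 15000 Pa, q̄ = 0.000201 kg/kg → 0.000201 × 15000 / 9.8 = 0.31 mm
PW = 7.48 + 0.39 + 0.23 + 0.31 = 8.41 ≈ 8.4 mm.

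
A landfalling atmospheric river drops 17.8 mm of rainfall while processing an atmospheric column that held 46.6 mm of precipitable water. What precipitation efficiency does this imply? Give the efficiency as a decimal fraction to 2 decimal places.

ε = rainfall / PW = 17.8 / 46.6 = 0.38.

ε ≈ 0.38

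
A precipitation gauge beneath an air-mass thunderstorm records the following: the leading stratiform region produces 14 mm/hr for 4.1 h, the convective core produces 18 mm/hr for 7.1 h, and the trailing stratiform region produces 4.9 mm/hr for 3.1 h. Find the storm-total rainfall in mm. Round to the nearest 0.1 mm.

Total = Σ Rᵢ Δtᵢ = 14 × 4.1 + 18 × 7.1 + 4.9 × 3.1
      = 57.4 + 127.8 + 15.19 = 200.4 mm.

total ≈ 200.4 mm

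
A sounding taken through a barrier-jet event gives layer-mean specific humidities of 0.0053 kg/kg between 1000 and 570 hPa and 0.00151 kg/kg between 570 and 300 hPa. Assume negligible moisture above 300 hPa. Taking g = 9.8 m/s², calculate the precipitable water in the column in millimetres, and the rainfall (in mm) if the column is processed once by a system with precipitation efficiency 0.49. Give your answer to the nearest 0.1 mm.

PW ≈ 27.4 mm; rainfall ≈ 13.4 mm

Precipitable water is the column-integrated vapour mass per unit area: PW = (1/g) Σ q̄ Δp, with q in kg/kg and Δp in Pa (1 kg/m² of water = 1 mm).
Layer 1000–570 hPa: Δp = 430 hPa = 43000 Pa, q̄ = 0.0053 kg/kg → 0.0053 × 43000 / 9.8 = 23.26 mm
Layer 570–300 hPa: Δp = 270 hPa = 27000 Pa, q̄ = 0.00151 kg/kg → 0.00151 × 27000 / 9.8 = 4.16 mm
PW = 23.26 + 4.16 = 27.42 ≈ 27.4 mm.
Rainfall = ε × PW = 0.49 × 27.4 = 13.4 mm.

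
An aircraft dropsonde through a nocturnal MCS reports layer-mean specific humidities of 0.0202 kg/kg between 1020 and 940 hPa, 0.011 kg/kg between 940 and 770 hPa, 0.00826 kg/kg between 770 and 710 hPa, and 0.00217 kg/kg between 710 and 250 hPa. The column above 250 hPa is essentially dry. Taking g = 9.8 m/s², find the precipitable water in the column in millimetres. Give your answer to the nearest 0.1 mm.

Precipitable water is the column-integrated vapour mass per unit area: PW = (1/g) Σ q̄ Δp, with q in kg/kg and Δp in Pa (1 kg/m² of water = 1 mm).
Layer 1020–940 hPa: Δp = 80 hPa = 8000 Pa, q̄ = 0.0202 kg/kg → 0.0202 × 8000 / 9.8 = 16.49 mm
Layer 940–770 hPa: Δp = 170 hPa = 17000 Pa, q̄ = 0.011 kg/kg → 0.011 × 17000 / 9.8 = 19.08 mm
Layer 770–710 hPa: Δp = 60 hPa = 6000 Pa, q̄ = 0.00826 kg/kg → 0.00826 × 6000 / 9.8 = 5.06 mm
Layer 710–250 hPa: Δp = 460 hPa = 46000 Pa, q̄ = 0.00217 kg/kg → 0.00217 × 46000 / 9.8 = 10.19 mm
PW = 16.49 + 19.08 + 5.06 + 10.19 = 50.82 ≈ 50.8 mm.

PW ≈ 50.8 mm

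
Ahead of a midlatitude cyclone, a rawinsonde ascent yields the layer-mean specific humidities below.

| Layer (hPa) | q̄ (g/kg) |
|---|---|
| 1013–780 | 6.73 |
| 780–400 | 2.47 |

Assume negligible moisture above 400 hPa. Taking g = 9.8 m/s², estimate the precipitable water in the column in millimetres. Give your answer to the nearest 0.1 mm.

Precipitable water is the column-integrated vapour mass per unit area: PW = (1/g) Σ q̄ Δp, with q in kg/kg and Δp in Pa (1 kg/m² of water = 1 mm).
Layer 1013–780 hPa: Δp = 233 hPa = 23300 Pa, q̄ = 0.00673 kg/kg → 0.00673 × 23300 / 9.8 = 16.00 mm
Layer 780–400 hPa: Δp = 380 hPa = 38000 Pa, q̄ = 0.00247 kg/kg → 0.00247 × 38000 / 9.8 = 9.58 mm
PW = 16.00 + 9.58 = 25.58 ≈ 25.6 mm.

PW ≈ 25.6 mm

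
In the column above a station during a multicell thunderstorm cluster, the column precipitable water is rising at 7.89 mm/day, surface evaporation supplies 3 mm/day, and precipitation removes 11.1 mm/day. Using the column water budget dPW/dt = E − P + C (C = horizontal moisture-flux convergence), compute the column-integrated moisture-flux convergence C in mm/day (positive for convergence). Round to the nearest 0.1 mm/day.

C ≈ 16.0 mm/day

dPW/dt = +7.89 mm/day.
C = dPW/dt − E + P = (+7.89) − 3 + 11.1 = 16.0 mm/day.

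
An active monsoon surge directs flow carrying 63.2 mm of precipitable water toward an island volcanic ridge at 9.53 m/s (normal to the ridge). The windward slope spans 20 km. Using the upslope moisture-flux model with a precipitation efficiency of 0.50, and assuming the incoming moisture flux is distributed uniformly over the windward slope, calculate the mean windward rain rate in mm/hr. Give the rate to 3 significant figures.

R ≈ 54.2 mm/hr

Incoming column moisture flux per unit ridge length: F = V × PW = 9.53 × 63.2 = 602.296 mm·m/s.
Spread over the 20 km slope with efficiency ε = 0.50: R = ε·F/W = 0.50 × 602.296 / 20000 m = 1.506e-02 mm/s.
R = 1.506e-02 × 3600 = 54.2 mm/hr.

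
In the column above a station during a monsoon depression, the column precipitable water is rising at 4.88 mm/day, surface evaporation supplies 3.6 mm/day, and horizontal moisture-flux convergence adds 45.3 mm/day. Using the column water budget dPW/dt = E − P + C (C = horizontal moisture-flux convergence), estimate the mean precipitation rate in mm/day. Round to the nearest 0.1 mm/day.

dPW/dt = +4.88 mm/day.
P = E + C − dPW/dt = 3.6 + (45.3) − (+4.88) = 44.0 mm/day.

P ≈ 44.0 mm/day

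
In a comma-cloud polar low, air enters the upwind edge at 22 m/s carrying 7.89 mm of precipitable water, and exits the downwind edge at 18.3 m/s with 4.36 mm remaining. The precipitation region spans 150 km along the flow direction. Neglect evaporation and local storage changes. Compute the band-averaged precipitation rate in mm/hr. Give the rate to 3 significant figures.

R ≈ 2.25 mm/hr

Column moisture flux per unit crosswind length is F = V × PW.
Inflow: F_in = 22 × 7.89 = 173.58 mm·m/s
Outflow: F_out = 18.3 × 4.36 = 79.788 mm·m/s
Steady-state rate R = (F_in − F_out)/L = (173.58 − 79.788) / 150000 m = 6.253e-04 mm/s.
R = 6.253e-04 × 3600 = 2.25 mm/hr.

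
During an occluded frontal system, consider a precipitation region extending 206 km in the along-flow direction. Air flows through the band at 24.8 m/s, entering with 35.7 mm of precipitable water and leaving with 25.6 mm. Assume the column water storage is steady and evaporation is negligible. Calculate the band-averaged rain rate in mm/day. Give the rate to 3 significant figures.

Column moisture flux per unit crosswind length is F = V × PW.
Inflow: F_in = 24.8 × 35.7 = 885.36 mm·m/s
Outflow: F_out = 24.8 × 25.6 = 634.88 mm·m/s
Steady-state rate R = (F_in − F_out)/L = (885.36 − 634.88) / 206000 m = 1.216e-03 mm/s.
R = 1.216e-03 × 3600 × 24 = 105 mm/day.

R ≈ 105 mm/day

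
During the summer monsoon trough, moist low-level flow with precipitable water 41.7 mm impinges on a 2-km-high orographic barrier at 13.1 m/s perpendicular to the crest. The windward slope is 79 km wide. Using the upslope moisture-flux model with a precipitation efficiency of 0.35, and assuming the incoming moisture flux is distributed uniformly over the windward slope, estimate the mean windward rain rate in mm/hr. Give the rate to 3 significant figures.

Incoming column moisture flux per unit ridge length: F = V × PW = 13.1 × 41.7 = 546.27 mm·m/s.
Spread over the 79 km slope with efficiency ε = 0.35: R = ε·F/W = 0.35 × 546.27 / 79000 m = 2.420e-03 mm/s.
R = 2.420e-03 × 3600 = 8.71 mm/hr.

R ≈ 8.71 mm/hr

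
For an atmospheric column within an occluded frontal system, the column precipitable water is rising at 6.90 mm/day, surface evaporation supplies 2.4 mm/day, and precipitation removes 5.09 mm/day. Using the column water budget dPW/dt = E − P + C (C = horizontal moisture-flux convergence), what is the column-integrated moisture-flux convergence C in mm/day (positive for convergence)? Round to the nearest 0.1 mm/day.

C ≈ 9.6 mm/day

dPW/dt = +6.90 mm/day.
C = dPW/dt − E + P = (+6.90) − 2.4 + 5.09 = 9.6 mm/day.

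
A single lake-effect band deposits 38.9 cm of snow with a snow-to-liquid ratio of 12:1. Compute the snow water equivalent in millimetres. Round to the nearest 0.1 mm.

SWE ≈ 32.4 mm

SWE = snow depth / ratio = 38.9 cm / 12 = 3.242 cm = 32.4 mm.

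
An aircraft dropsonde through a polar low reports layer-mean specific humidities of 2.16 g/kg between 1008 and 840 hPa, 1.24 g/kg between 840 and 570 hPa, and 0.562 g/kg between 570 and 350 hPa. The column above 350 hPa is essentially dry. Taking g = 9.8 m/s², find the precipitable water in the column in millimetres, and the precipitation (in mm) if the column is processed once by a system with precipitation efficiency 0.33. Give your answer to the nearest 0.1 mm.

PW ≈ 8.4 mm; precipitation ≈ 2.8 mm

Precipitable water is the column-integrated vapour mass per unit area: PW = (1/g) Σ q̄ Δp, with q in kg/kg and Δp in Pa (1 kg/m² of water = 1 mm).
Layer 1008–840 hPa: Δp = 168 hPa = 16800 Pa, q̄ = 0.00216 kg/kg → 0.00216 × 16800 / 9.8 = 3.70 mm
Layer 840–570 hPa: Δp = 270 hPa = 27000 Pa, q̄ = 0.00124 kg/kg → 0.00124 × 27000 / 9.8 = 3.42 mm
Layer 570–350 hPa: Δp = 220 hPa = 22000 Pa, q̄ = 0.000562 kg/kg → 0.000562 × 22000 / 9.8 = 1.26 mm
PW = 3.70 + 3.42 + 1.26 = 8.38 ≈ 8.4 mm.
Precipitation = ε × PW = 0.33 × 8.4 = 2.8 mm.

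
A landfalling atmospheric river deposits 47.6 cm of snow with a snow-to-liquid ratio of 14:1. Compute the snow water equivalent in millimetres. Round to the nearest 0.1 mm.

SWE = snow depth / ratio = 47.6 cm / 14 = 3.400 cm = 34.0 mm.

SWE ≈ 34.0 mm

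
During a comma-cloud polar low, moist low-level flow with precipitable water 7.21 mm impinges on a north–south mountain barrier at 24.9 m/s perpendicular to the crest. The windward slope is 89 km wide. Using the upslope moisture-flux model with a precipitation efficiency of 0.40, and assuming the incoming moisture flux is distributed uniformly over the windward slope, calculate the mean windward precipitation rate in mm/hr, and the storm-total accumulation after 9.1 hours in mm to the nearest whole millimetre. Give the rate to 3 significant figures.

Incoming column moisture flux per unit ridge length: F = V × PW = 24.9 × 7.21 = 179.529 mm·m/s.
Spread over the 89 km slope with efficiency ε = 0.40: R = ε·F/W = 0.40 × 179.529 / 89000 m = 8.069e-04 mm/s.
R = 8.069e-04 × 3600 = 2.90 mm/hr.
Over 9.1 h: total = 2.90 × 9.1 = 26.39 ≈ 26 mm.

R ≈ 2.90 mm/hr; total ≈ 26 mm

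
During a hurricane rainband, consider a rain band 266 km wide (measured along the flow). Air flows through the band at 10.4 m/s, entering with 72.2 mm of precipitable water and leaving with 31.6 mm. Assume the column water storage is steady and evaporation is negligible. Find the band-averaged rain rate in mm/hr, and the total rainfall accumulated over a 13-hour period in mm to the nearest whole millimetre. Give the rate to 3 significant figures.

R ≈ 5.71 mm/hr; total ≈ 74 mm

Column moisture flux per unit crosswind length is F = V × PW.
Inflow: F_in = 10.4 × 72.2 = 750.88 mm·m/s
Outflow: F_out = 10.4 × 31.6 = 328.64 mm·m/s
Steady-state rate R = (F_in − F_out)/L = (750.88 − 328.64) / 266000 m = 1.587e-03 mm/s.
R = 1.587e-03 × 3600 = 5.71 mm/hr.
Over 13 h: total = 5.71 × 13 = 74.23 ≈ 74 mm.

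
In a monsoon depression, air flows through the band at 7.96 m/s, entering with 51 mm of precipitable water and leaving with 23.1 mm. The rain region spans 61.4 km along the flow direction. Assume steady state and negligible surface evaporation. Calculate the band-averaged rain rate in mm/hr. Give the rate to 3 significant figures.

R ≈ 13.0 mm/hr

Column moisture flux per unit crosswind length is F = V × PW.
Inflow: F_in = 7.96 × 51 = 405.96 mm·m/s
Outflow: F_out = 7.96 × 23.1 = 183.876 mm·m/s
Steady-state rate R = (F_in − F_out)/L = (405.96 − 183.876) / 61400 m = 3.617e-03 mm/s.
R = 3.617e-03 × 3600 = 13.0 mm/hr.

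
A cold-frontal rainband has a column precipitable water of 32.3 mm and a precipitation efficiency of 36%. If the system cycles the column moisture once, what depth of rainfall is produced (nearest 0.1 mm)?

Rainfall = ε × PW = 0.36 × 32.3 = 11.6 mm.

rainfall ≈ 11.6 mm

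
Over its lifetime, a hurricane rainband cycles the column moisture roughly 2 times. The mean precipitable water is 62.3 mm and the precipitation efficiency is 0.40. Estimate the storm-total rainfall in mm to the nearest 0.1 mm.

rainfall ≈ 49.8 mm

Each cycle deposits ε × PW = 0.40 × 62.3 = 24.92 mm.
Over 2 cycles: 2 × 24.92 = 49.8 mm.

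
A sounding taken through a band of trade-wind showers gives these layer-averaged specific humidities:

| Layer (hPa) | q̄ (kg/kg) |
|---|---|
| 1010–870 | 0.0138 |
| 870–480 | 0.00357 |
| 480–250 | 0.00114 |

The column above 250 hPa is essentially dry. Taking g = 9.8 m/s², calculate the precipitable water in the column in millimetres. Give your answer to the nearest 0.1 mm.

Precipitable water is the column-integrated vapour mass per unit area: PW = (1/g) Σ q̄ Δp, with q in kg/kg and Δp in Pa (1 kg/m² of water = 1 mm).
Layer 1010–870 hPa: Δp = 140 hPa = 14000 Pa, q̄ = 0.0138 kg/kg → 0.0138 × 14000 / 9.8 = 19.71 mm
Layer 870–480 hPa: Δp = 390 hPa = 39000 Pa, q̄ = 0.00357 kg/kg → 0.00357 × 39000 / 9.8 = 14.21 mm
Layer 480–250 hPa: Δp = 230 hPa = 23000 Pa, q̄ = 0.00114 kg/kg → 0.00114 × 23000 / 9.8 = 2.68 mm
PW = 19.71 + 14.21 + 2.68 = 36.60 ≈ 36.6 mm.

PW ≈ 36.6 mm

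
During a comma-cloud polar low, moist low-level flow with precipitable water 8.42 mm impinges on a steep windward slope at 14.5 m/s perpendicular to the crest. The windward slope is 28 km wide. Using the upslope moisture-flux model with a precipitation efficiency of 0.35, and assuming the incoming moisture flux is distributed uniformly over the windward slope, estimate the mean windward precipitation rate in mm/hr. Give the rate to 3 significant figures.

Incoming column moisture flux per unit ridge length: F = V × PW = 14.5 × 8.42 = 122.09 mm·m/s.
Spread over the 28 km slope with efficiency ε = 0.35: R = ε·F/W = 0.35 × 122.09 / 28000 m = 1.526e-03 mm/s.
R = 1.526e-03 × 3600 = 5.49 mm/hr.

R ≈ 5.49 mm/hr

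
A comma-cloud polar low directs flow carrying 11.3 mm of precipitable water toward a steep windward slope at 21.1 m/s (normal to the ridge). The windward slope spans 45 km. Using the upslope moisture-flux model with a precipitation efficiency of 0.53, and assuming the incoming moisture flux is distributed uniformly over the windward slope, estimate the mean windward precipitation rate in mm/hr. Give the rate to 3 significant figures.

Incoming column moisture flux per unit ridge length: F = V × PW = 21.1 × 11.3 = 238.43 mm·m/s.
Spread over the 45 km slope with efficiency ε = 0.53: R = ε·F/W = 0.53 × 238.43 / 45000 m = 2.808e-03 mm/s.
R = 2.808e-03 × 3600 = 10.1 mm/hr.

R ≈ 10.1 mm/hr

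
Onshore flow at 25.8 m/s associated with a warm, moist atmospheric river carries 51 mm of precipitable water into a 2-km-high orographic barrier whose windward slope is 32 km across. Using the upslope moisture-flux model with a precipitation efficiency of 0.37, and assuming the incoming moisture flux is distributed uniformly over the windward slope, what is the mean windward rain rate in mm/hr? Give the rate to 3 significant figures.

R ≈ 54.8 mm/hr

Incoming column moisture flux per unit ridge length: F = V × PW = 25.8 × 51 = 1315.8 mm·m/s.
Spread over the 32 km slope with efficiency ε = 0.37: R = ε·F/W = 0.37 × 1315.8 / 32000 m = 1.521e-02 mm/s.
R = 1.521e-02 × 3600 = 54.8 mm/hr.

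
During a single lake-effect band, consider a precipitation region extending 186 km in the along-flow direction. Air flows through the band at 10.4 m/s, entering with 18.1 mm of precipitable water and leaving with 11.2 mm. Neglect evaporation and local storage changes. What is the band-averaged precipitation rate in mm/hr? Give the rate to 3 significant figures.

R ≈ 1.39 mm/hr

Column moisture flux per unit crosswind length is F = V × PW.
Inflow: F_in = 10.4 × 18.1 = 188.24 mm·m/s
Outflow: F_out = 10.4 × 11.2 = 116.48 mm·m/s
Steady-state rate R = (F_in − F_out)/L = (188.24 − 116.48) / 186000 m = 3.858e-04 mm/s.
R = 3.858e-04 × 3600 = 1.39 mm/hr.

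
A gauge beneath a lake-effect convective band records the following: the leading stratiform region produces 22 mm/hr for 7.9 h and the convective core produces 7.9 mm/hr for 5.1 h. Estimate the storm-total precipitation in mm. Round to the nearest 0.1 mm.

total ≈ 214.1 mm

Total = Σ Rᵢ Δtᵢ = 22 × 7.9 + 7.9 × 5.1
      = 173.8 + 40.29 = 214.1 mm.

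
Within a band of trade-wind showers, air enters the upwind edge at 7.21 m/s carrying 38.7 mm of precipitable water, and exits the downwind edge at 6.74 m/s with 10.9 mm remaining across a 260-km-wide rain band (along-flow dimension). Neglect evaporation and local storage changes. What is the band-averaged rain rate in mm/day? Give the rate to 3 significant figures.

R ≈ 68.3 mm/day

Column moisture flux per unit crosswind length is F = V × PW.
Inflow: F_in = 7.21 × 38.7 = 279.027 mm·m/s
Outflow: F_out = 6.74 × 10.9 = 73.466 mm·m/s
Steady-state rate R = (F_in − F_out)/L = (279.027 − 73.466) / 260000 m = 7.906e-04 mm/s.
R = 7.906e-04 × 3600 × 24 = 68.3 mm/day.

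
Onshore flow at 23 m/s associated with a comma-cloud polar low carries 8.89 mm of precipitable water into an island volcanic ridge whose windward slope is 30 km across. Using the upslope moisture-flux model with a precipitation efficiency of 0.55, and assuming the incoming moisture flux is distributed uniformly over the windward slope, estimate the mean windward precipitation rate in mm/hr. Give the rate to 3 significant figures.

R ≈ 13.5 mm/hr

Incoming column moisture flux per unit ridge length: F = V × PW = 23 × 8.89 = 204.47 mm·m/s.
Spread over the 30 km slope with efficiency ε = 0.55: R = ε·F/W = 0.55 × 204.47 / 30000 m = 3.749e-03 mm/s.
R = 3.749e-03 × 3600 = 13.5 mm/hr.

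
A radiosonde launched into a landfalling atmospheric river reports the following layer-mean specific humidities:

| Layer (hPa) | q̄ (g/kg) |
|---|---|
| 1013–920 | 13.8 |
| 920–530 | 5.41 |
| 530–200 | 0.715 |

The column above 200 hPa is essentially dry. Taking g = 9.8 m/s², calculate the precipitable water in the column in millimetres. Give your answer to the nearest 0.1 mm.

Precipitable water is the column-integrated vapour mass per unit area: PW = (1/g) Σ q̄ Δp, with q in kg/kg and Δp in Pa (1 kg/m² of water = 1 mm).
Layer 1013–920 hPa: Δp = 93 hPa = 9300 Pa, q̄ = 0.0138 kg/kg → 0.0138 × 9300 / 9.8 = 13.10 mm
Layer 920–530 hPa: Δp = 390 hPa = 39000 Pa, q̄ = 0.00541 kg/kg → 0.00541 × 39000 / 9.8 = 21.53 mm
Layer 530–200 hPa: Δp = 330 hPa = 33000 Pa, q̄ = 0.000715 kg/kg → 0.000715 × 33000 / 9.8 = 2.41 mm
PW = 13.10 + 21.53 + 2.41 = 37.04 ≈ 37.0 mm.

PW ≈ 37.0 mm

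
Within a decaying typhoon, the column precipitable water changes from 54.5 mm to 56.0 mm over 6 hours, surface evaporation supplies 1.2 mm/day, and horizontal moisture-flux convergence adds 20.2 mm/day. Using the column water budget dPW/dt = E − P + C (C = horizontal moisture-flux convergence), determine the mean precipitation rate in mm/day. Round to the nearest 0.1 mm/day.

dPW/dt = (56.0 − 54.5) mm / (6/24 day) = +6.000 mm/day.
P = E + C − dPW/dt = 1.2 + (20.2) − (+6.000) = 15.4 mm/day.

P ≈ 15.4 mm/day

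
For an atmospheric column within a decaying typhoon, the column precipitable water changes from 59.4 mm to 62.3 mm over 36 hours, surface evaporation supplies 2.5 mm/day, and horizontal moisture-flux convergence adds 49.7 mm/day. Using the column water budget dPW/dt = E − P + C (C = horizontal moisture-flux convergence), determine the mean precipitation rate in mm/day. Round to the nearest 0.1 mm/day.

dPW/dt = (62.3 − 59.4) mm / (36/24 day) = +1.933 mm/day.
P = E + C − dPW/dt = 2.5 + (49.7) − (+1.933) = 50.3 mm/day.

P ≈ 50.3 mm/day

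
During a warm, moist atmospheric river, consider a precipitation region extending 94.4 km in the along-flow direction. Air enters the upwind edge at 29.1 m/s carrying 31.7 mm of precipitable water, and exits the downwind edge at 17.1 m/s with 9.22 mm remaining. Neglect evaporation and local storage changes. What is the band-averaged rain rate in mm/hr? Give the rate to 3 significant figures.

R ≈ 29.2 mm/hr

Column moisture flux per unit crosswind length is F = V × PW.
Inflow: F_in = 29.1 × 31.7 = 922.47 mm·m/s
Outflow: F_out = 17.1 × 9.22 = 157.662 mm·m/s
Steady-state rate R = (F_in − F_out)/L = (922.47 − 157.662) / 94400 m = 8.102e-03 mm/s.
R = 8.102e-03 × 3600 = 29.2 mm/hr.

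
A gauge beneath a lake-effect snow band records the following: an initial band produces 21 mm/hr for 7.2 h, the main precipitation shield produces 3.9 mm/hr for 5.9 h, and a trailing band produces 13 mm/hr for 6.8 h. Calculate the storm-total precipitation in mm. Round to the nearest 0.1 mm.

total ≈ 262.6 mm

Total = Σ Rᵢ Δtᵢ = 21 × 7.2 + 3.9 × 5.9 + 13 × 6.8
      = 151.2 + 23.01 + 88.4 = 262.6 mm.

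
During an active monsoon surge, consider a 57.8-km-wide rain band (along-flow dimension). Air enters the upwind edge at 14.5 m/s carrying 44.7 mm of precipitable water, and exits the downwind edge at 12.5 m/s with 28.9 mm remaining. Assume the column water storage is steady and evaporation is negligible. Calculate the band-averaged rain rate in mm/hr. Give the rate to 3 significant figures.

Column moisture flux per unit crosswind length is F = V × PW.
Inflow: F_in = 14.5 × 44.7 = 648.15 mm·m/s
Outflow: F_out = 12.5 × 28.9 = 361.25 mm·m/s
Steady-state rate R = (F_in − F_out)/L = (648.15 − 361.25) / 57800 m = 4.964e-03 mm/s.
R = 4.964e-03 × 3600 = 17.9 mm/hr.

R ≈ 17.9 mm/hr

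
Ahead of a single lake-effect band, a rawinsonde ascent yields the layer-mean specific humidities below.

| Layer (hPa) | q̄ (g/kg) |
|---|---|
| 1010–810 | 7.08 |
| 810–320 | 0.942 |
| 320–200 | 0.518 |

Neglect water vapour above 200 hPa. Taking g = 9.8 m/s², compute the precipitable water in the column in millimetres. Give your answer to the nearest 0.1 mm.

Precipitable water is the column-integrated vapour mass per unit area: PW = (1/g) Σ q̄ Δp, with q in kg/kg and Δp in Pa (1 kg/m² of water = 1 mm).
Layer 1010–810 hPa: Δp = 200 hPa = 20000 Pa, q̄ = 0.00708 kg/kg → 0.00708 × 20000 / 9.8 = 14.45 mm
Layer 810–320 hPa: Δp = 490 hPa = 49000 Pa, q̄ = 0.000942 kg/kg → 0.000942 × 49000 / 9.8 = 4.71 mm
Layer 320–200 hPa: Δp = 120 hPa = 12000 Pa, q̄ = 0.000518 kg/kg → 0.000518 × 12000 / 9.8 = 0.63 mm
PW = 14.45 + 4.71 + 0.63 = 19.79 ≈ 19.8 mm.

PW ≈ 19.8 mm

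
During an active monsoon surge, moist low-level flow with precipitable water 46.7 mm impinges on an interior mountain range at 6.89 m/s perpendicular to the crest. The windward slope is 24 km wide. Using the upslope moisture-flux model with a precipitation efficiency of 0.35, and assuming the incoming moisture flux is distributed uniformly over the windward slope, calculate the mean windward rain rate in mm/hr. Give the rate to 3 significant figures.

R ≈ 16.9 mm/hr

Incoming column moisture flux per unit ridge length: F = V × PW = 6.89 × 46.7 = 321.763 mm·m/s.
Spread over the 24 km slope with efficiency ε = 0.35: R = ε·F/W = 0.35 × 321.763 / 24000 m = 4.692e-03 mm/s.
R = 4.692e-03 × 3600 = 16.9 mm/hr.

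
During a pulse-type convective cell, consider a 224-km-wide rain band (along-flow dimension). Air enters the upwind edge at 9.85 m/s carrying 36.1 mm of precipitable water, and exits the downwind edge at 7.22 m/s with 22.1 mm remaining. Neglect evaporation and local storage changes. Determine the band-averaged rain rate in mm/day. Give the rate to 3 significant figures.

Column moisture flux per unit crosswind length is F = V × PW.
Inflow: F_in = 9.85 × 36.1 = 355.585 mm·m/s
Outflow: F_out = 7.22 × 22.1 = 159.562 mm·m/s
Steady-state rate R = (F_in − F_out)/L = (355.585 − 159.562) / 224000 m = 8.751e-04 mm/s.
R = 8.751e-04 × 3600 × 24 = 75.6 mm/day.

R ≈ 75.6 mm/day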